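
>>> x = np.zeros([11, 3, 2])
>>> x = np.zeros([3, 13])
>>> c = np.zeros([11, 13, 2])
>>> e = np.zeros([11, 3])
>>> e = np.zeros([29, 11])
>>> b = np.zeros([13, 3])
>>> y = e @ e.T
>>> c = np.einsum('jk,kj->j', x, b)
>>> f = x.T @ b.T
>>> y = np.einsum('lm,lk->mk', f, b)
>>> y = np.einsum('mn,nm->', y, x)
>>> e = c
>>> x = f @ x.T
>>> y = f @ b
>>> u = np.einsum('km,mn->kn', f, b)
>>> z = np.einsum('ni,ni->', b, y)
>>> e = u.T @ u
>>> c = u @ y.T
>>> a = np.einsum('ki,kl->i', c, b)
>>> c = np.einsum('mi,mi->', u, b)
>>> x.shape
(13, 3)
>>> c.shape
()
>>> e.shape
(3, 3)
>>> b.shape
(13, 3)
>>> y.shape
(13, 3)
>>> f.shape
(13, 13)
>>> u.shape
(13, 3)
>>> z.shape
()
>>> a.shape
(13,)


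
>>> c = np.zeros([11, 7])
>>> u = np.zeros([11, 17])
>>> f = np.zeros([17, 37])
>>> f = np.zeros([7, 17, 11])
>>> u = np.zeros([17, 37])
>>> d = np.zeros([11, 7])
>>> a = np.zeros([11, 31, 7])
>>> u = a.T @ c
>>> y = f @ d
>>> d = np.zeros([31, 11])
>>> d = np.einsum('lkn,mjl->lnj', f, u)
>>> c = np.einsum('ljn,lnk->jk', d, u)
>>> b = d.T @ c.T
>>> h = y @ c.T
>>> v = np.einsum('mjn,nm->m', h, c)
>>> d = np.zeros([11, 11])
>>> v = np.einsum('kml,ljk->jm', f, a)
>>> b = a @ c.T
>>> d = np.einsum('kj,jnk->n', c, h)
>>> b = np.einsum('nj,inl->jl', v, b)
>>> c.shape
(11, 7)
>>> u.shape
(7, 31, 7)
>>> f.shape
(7, 17, 11)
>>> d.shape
(17,)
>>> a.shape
(11, 31, 7)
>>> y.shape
(7, 17, 7)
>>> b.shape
(17, 11)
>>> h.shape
(7, 17, 11)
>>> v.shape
(31, 17)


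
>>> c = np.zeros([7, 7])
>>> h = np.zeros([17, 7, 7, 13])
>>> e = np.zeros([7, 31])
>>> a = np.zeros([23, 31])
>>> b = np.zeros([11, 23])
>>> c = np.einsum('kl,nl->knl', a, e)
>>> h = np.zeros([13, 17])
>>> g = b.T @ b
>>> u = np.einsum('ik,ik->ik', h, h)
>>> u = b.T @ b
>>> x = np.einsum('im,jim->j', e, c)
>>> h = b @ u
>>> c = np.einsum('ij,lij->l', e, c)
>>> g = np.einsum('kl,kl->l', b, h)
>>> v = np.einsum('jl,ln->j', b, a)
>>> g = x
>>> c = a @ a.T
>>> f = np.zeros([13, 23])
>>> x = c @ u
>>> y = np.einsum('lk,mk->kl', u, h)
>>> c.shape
(23, 23)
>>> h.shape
(11, 23)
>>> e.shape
(7, 31)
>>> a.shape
(23, 31)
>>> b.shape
(11, 23)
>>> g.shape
(23,)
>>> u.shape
(23, 23)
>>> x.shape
(23, 23)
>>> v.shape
(11,)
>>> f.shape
(13, 23)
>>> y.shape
(23, 23)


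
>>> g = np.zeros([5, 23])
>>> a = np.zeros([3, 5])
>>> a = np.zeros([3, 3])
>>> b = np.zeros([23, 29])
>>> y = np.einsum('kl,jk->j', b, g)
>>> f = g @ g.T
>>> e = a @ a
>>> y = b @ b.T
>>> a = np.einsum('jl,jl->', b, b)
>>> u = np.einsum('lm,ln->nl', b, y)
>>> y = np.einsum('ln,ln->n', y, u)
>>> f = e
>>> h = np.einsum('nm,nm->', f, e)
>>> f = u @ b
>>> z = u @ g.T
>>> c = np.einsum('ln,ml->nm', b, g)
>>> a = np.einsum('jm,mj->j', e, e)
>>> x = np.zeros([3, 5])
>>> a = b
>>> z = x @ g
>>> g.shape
(5, 23)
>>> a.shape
(23, 29)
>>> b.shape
(23, 29)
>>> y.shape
(23,)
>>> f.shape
(23, 29)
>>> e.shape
(3, 3)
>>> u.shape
(23, 23)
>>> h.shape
()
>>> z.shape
(3, 23)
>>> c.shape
(29, 5)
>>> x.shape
(3, 5)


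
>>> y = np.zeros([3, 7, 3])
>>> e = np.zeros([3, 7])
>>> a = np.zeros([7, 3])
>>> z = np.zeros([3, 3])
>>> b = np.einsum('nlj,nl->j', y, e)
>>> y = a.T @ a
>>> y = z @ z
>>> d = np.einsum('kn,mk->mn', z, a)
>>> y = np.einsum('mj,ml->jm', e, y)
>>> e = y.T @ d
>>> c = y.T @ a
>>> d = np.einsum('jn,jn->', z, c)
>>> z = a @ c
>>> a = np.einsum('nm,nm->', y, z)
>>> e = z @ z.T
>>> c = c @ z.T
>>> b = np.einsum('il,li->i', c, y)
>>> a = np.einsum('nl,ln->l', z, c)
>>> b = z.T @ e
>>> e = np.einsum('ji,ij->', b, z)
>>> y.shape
(7, 3)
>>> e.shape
()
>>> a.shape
(3,)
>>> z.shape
(7, 3)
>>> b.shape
(3, 7)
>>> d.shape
()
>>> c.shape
(3, 7)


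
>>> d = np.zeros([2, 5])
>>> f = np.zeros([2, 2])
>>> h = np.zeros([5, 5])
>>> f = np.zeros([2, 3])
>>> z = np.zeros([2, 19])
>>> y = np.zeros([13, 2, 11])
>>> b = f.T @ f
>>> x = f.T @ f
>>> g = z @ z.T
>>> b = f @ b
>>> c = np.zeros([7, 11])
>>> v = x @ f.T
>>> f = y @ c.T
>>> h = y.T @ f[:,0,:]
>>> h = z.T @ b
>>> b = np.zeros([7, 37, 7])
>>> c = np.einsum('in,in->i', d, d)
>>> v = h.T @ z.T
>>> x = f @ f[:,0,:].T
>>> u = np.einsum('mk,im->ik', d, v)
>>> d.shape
(2, 5)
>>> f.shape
(13, 2, 7)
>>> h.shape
(19, 3)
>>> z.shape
(2, 19)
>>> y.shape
(13, 2, 11)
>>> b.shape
(7, 37, 7)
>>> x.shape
(13, 2, 13)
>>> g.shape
(2, 2)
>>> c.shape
(2,)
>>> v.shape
(3, 2)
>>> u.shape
(3, 5)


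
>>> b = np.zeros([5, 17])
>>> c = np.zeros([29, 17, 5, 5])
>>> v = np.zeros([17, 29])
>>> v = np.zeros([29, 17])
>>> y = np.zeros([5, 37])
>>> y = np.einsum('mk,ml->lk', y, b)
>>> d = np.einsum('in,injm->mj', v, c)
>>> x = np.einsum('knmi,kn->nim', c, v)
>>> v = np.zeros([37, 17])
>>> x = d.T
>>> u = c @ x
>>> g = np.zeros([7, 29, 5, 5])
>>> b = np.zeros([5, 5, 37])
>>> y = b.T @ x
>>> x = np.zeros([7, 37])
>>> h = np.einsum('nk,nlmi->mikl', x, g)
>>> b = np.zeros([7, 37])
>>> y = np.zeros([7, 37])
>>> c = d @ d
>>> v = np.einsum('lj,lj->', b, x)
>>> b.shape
(7, 37)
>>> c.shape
(5, 5)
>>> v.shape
()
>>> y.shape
(7, 37)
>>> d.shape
(5, 5)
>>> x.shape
(7, 37)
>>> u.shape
(29, 17, 5, 5)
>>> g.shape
(7, 29, 5, 5)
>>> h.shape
(5, 5, 37, 29)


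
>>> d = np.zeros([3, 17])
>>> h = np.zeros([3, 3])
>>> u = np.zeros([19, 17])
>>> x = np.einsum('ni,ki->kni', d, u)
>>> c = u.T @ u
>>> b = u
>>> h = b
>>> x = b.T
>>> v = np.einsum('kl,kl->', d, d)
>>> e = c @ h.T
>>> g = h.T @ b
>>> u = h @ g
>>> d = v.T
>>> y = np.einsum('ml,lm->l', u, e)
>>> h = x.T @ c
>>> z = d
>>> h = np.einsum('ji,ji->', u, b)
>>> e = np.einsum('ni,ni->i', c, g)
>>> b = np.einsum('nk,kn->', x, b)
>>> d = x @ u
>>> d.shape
(17, 17)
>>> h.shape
()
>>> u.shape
(19, 17)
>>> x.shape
(17, 19)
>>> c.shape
(17, 17)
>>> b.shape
()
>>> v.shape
()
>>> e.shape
(17,)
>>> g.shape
(17, 17)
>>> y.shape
(17,)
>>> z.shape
()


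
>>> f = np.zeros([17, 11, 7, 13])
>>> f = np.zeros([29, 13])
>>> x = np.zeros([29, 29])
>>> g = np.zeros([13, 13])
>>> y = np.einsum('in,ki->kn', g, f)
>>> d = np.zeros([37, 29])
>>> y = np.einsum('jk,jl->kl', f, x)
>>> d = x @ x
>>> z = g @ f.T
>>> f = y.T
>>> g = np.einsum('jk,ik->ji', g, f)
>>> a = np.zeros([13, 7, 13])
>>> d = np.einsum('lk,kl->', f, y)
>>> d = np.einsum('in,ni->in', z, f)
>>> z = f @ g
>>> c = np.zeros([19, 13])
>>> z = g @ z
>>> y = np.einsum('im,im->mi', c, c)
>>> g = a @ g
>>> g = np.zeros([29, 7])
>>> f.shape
(29, 13)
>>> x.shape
(29, 29)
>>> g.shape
(29, 7)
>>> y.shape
(13, 19)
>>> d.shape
(13, 29)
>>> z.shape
(13, 29)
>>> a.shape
(13, 7, 13)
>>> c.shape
(19, 13)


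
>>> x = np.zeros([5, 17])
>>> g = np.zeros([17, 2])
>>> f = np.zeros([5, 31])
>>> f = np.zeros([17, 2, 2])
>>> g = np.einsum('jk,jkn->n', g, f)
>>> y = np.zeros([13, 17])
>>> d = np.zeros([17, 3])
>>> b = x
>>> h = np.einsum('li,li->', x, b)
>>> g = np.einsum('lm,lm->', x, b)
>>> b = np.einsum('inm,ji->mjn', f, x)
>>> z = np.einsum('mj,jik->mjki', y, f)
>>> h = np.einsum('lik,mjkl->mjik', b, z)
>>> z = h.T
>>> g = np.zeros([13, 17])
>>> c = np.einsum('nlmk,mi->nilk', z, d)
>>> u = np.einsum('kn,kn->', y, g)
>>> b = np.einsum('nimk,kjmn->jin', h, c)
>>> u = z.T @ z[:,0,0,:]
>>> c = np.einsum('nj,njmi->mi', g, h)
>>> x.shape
(5, 17)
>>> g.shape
(13, 17)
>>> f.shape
(17, 2, 2)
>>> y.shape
(13, 17)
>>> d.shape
(17, 3)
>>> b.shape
(3, 17, 13)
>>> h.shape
(13, 17, 5, 2)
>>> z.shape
(2, 5, 17, 13)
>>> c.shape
(5, 2)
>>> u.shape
(13, 17, 5, 13)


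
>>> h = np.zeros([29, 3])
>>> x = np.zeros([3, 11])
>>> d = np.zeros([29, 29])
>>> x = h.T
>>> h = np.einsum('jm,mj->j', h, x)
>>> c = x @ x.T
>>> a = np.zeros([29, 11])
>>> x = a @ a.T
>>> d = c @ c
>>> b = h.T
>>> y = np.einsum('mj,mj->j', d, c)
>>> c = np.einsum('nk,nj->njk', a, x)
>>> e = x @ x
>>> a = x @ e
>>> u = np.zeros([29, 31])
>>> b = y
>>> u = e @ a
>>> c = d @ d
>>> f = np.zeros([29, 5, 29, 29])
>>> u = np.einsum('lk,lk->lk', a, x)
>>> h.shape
(29,)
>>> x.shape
(29, 29)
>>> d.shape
(3, 3)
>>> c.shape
(3, 3)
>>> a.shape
(29, 29)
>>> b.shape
(3,)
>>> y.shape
(3,)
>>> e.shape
(29, 29)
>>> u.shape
(29, 29)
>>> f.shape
(29, 5, 29, 29)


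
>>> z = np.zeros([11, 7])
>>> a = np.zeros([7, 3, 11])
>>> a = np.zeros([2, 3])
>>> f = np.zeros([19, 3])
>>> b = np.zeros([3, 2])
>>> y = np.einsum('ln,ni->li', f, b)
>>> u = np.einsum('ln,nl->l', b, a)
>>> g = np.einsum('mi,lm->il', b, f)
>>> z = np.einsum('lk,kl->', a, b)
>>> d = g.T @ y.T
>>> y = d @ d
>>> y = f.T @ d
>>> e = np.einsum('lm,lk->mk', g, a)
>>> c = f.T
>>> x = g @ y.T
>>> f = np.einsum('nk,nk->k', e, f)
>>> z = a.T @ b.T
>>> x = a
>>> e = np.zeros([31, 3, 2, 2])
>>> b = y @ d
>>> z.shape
(3, 3)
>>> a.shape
(2, 3)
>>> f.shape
(3,)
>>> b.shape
(3, 19)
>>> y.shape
(3, 19)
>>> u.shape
(3,)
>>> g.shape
(2, 19)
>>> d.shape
(19, 19)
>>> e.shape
(31, 3, 2, 2)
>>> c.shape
(3, 19)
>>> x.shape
(2, 3)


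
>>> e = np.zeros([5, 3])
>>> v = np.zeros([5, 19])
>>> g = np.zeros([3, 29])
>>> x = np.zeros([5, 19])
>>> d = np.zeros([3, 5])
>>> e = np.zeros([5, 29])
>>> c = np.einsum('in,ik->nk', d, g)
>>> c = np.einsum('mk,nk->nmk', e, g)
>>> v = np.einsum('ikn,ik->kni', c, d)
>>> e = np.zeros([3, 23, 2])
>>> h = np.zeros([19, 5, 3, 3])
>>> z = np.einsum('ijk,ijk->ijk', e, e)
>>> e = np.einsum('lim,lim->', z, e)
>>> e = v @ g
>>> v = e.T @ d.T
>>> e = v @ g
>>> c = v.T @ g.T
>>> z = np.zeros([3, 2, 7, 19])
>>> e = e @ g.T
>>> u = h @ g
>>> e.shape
(29, 29, 3)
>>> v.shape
(29, 29, 3)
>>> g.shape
(3, 29)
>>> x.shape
(5, 19)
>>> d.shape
(3, 5)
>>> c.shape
(3, 29, 3)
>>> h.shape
(19, 5, 3, 3)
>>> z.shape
(3, 2, 7, 19)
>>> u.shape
(19, 5, 3, 29)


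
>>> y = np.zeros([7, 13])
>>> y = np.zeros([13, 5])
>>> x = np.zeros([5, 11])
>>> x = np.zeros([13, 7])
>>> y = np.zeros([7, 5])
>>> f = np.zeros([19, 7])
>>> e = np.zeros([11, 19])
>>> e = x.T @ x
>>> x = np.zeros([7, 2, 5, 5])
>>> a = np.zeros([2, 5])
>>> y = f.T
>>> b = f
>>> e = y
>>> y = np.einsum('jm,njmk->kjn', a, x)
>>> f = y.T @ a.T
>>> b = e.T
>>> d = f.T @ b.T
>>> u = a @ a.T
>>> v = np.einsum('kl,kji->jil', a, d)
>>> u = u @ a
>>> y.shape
(5, 2, 7)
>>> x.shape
(7, 2, 5, 5)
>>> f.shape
(7, 2, 2)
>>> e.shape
(7, 19)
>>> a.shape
(2, 5)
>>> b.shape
(19, 7)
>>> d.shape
(2, 2, 19)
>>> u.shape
(2, 5)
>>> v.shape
(2, 19, 5)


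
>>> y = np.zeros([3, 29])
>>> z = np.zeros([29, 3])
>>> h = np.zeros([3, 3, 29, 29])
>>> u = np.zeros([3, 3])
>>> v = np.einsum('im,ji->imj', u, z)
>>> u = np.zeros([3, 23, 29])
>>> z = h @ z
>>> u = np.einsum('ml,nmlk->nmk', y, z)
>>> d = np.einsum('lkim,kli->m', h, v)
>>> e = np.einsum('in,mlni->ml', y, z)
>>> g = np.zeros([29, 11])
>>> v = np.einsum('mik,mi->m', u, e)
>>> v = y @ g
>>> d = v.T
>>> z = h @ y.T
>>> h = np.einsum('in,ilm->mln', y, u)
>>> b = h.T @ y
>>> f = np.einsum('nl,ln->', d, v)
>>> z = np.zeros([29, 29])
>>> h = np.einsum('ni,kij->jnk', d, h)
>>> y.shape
(3, 29)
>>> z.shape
(29, 29)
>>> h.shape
(29, 11, 3)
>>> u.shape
(3, 3, 3)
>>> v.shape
(3, 11)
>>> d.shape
(11, 3)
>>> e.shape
(3, 3)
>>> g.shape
(29, 11)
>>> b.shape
(29, 3, 29)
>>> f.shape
()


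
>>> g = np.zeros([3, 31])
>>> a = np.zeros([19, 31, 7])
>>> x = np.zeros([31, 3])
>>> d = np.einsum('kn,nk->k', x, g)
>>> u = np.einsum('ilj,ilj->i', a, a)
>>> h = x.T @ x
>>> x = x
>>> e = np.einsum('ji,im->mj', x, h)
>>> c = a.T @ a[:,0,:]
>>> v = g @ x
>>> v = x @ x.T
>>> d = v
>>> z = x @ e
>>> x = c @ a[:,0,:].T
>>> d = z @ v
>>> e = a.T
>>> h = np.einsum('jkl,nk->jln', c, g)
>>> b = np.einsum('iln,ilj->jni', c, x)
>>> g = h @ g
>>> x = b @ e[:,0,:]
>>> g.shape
(7, 7, 31)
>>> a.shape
(19, 31, 7)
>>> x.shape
(19, 7, 19)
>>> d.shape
(31, 31)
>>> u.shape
(19,)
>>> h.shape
(7, 7, 3)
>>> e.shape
(7, 31, 19)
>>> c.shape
(7, 31, 7)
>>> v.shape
(31, 31)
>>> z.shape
(31, 31)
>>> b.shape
(19, 7, 7)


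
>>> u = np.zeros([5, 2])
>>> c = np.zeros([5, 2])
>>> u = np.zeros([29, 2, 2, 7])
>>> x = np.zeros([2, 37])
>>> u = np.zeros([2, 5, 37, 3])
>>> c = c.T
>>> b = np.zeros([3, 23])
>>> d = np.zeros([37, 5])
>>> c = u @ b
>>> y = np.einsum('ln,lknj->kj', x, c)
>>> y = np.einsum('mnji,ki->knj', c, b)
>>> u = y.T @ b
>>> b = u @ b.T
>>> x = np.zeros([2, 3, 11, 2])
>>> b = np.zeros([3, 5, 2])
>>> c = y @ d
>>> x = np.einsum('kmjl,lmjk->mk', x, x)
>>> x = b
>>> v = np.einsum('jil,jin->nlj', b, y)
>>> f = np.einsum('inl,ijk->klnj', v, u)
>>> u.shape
(37, 5, 23)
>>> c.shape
(3, 5, 5)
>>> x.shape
(3, 5, 2)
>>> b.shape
(3, 5, 2)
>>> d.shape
(37, 5)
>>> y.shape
(3, 5, 37)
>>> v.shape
(37, 2, 3)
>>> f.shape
(23, 3, 2, 5)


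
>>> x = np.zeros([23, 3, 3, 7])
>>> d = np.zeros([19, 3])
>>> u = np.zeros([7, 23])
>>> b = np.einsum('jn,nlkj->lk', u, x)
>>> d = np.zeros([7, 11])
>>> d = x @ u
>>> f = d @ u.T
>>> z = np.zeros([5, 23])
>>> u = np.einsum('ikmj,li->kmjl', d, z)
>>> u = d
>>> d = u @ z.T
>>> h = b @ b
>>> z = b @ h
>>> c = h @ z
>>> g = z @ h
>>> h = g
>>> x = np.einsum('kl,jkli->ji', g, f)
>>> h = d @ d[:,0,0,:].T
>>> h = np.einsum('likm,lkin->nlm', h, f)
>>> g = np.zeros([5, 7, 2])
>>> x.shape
(23, 7)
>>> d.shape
(23, 3, 3, 5)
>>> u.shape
(23, 3, 3, 23)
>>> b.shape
(3, 3)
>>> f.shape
(23, 3, 3, 7)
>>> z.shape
(3, 3)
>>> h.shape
(7, 23, 23)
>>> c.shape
(3, 3)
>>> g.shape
(5, 7, 2)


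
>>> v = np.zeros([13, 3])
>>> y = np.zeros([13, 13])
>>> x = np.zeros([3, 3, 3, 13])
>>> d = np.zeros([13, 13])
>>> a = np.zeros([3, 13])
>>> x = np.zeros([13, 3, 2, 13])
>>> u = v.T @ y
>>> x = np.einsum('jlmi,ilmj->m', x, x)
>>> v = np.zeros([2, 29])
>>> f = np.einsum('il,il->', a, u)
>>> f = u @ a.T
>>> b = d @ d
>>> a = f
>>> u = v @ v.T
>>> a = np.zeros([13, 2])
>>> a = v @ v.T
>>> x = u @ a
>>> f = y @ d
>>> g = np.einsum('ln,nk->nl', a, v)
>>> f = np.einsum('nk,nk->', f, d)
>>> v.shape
(2, 29)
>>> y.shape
(13, 13)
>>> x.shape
(2, 2)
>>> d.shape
(13, 13)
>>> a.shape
(2, 2)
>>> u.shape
(2, 2)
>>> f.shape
()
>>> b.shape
(13, 13)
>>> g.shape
(2, 2)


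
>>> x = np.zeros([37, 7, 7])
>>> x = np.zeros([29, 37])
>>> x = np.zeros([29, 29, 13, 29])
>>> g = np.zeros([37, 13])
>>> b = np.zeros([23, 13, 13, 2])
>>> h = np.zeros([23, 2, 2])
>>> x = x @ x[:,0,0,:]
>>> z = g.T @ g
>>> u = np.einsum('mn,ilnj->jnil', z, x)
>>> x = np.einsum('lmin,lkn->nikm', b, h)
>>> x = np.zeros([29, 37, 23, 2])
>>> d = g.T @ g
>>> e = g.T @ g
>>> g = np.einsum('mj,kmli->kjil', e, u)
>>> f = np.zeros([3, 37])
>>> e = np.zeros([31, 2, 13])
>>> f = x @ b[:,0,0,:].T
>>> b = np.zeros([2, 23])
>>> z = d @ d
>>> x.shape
(29, 37, 23, 2)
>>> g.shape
(29, 13, 29, 29)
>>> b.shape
(2, 23)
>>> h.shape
(23, 2, 2)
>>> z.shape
(13, 13)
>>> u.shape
(29, 13, 29, 29)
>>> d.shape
(13, 13)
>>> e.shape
(31, 2, 13)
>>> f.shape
(29, 37, 23, 23)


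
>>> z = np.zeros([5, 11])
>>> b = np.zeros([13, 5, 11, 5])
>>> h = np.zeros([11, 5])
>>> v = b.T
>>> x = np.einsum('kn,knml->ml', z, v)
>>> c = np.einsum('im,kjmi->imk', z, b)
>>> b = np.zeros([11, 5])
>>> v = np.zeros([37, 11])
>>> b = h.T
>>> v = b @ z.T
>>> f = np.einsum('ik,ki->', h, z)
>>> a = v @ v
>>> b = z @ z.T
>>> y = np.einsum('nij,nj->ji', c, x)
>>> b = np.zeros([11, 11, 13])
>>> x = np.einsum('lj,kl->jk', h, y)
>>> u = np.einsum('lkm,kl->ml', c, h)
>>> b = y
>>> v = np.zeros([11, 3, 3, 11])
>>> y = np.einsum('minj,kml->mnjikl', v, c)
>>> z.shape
(5, 11)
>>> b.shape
(13, 11)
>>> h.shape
(11, 5)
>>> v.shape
(11, 3, 3, 11)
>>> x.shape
(5, 13)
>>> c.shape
(5, 11, 13)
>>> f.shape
()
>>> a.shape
(5, 5)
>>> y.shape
(11, 3, 11, 3, 5, 13)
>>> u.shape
(13, 5)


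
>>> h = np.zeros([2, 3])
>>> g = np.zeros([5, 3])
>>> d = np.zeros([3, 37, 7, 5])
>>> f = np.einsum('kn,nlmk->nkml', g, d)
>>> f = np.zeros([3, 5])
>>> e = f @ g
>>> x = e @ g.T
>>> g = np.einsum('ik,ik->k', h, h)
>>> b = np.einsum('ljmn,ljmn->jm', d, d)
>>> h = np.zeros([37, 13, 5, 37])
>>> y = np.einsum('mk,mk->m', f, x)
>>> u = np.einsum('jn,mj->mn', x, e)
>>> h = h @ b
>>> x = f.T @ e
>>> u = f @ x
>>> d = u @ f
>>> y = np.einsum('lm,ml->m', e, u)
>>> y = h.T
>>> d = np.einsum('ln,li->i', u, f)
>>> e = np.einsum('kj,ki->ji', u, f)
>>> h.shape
(37, 13, 5, 7)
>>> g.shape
(3,)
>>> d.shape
(5,)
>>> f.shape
(3, 5)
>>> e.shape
(3, 5)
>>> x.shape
(5, 3)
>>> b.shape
(37, 7)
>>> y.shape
(7, 5, 13, 37)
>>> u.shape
(3, 3)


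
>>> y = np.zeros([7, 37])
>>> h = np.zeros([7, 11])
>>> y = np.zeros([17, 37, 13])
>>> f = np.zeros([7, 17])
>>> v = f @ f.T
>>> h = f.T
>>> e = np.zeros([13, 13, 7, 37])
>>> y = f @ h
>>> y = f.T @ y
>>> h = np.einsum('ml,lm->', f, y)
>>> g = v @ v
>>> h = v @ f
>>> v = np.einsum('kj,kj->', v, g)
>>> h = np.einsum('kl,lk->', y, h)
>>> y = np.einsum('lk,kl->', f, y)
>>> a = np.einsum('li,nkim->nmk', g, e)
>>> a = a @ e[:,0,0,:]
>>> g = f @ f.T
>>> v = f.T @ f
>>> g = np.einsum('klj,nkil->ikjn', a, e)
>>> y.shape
()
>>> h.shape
()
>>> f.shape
(7, 17)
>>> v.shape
(17, 17)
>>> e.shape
(13, 13, 7, 37)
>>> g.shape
(7, 13, 37, 13)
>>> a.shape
(13, 37, 37)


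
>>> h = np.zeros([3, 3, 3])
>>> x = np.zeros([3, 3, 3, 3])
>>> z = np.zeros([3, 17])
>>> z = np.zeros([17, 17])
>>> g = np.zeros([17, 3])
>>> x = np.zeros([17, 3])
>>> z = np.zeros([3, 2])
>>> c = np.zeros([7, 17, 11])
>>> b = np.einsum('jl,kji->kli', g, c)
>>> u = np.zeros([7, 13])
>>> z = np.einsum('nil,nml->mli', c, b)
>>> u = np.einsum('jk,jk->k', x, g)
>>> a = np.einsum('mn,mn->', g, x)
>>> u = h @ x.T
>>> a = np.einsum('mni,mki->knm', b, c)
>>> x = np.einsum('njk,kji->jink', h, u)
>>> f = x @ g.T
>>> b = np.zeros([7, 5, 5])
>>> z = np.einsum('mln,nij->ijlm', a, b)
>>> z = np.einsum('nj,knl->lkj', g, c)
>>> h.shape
(3, 3, 3)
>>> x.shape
(3, 17, 3, 3)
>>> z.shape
(11, 7, 3)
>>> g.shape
(17, 3)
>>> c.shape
(7, 17, 11)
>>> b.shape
(7, 5, 5)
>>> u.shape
(3, 3, 17)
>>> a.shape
(17, 3, 7)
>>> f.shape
(3, 17, 3, 17)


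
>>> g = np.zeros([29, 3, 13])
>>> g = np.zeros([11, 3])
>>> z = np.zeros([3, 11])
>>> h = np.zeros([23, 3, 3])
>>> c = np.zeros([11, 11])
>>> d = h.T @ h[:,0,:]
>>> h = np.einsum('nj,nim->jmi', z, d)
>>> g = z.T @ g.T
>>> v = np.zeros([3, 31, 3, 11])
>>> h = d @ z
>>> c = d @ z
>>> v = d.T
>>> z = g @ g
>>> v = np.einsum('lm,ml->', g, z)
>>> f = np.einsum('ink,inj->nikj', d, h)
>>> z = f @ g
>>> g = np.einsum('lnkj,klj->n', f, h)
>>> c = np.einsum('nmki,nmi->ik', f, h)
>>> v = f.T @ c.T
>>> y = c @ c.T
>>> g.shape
(3,)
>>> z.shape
(3, 3, 3, 11)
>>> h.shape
(3, 3, 11)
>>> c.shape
(11, 3)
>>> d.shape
(3, 3, 3)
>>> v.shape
(11, 3, 3, 11)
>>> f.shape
(3, 3, 3, 11)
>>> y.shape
(11, 11)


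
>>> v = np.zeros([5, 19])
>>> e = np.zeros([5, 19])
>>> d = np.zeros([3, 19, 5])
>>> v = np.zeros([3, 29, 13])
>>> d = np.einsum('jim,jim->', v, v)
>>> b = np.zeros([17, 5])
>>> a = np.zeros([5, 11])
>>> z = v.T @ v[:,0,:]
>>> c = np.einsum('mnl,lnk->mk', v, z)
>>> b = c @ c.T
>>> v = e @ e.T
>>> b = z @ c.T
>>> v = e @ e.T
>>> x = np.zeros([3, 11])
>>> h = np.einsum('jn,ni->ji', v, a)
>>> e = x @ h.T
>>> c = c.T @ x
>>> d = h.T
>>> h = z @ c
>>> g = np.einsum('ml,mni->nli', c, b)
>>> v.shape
(5, 5)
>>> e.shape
(3, 5)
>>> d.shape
(11, 5)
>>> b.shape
(13, 29, 3)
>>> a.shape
(5, 11)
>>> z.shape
(13, 29, 13)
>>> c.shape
(13, 11)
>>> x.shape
(3, 11)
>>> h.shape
(13, 29, 11)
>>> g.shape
(29, 11, 3)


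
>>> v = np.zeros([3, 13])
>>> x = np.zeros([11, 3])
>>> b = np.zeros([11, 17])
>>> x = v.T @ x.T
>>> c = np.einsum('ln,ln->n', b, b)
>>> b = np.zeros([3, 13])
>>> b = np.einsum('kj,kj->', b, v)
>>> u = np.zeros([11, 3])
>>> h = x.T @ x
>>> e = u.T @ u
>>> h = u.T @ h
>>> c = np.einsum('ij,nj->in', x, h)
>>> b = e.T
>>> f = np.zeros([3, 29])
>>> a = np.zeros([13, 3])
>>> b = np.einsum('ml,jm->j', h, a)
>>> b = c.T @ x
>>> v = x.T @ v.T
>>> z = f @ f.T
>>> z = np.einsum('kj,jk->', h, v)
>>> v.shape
(11, 3)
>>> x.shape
(13, 11)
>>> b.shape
(3, 11)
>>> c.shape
(13, 3)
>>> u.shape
(11, 3)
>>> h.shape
(3, 11)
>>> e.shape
(3, 3)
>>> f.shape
(3, 29)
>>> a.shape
(13, 3)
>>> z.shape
()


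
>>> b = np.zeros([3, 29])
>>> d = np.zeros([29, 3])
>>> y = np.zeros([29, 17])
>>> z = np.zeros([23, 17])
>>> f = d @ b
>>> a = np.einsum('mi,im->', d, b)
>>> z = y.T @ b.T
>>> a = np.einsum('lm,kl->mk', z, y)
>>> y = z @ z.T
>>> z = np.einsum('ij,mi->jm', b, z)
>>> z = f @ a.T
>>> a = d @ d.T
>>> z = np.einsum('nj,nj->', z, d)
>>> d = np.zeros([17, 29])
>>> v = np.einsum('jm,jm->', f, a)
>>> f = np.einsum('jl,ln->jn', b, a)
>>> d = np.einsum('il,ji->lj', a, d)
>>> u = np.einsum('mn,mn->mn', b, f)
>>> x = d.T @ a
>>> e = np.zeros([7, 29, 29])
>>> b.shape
(3, 29)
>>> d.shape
(29, 17)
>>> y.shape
(17, 17)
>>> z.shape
()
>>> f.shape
(3, 29)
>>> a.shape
(29, 29)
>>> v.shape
()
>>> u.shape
(3, 29)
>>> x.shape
(17, 29)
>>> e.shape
(7, 29, 29)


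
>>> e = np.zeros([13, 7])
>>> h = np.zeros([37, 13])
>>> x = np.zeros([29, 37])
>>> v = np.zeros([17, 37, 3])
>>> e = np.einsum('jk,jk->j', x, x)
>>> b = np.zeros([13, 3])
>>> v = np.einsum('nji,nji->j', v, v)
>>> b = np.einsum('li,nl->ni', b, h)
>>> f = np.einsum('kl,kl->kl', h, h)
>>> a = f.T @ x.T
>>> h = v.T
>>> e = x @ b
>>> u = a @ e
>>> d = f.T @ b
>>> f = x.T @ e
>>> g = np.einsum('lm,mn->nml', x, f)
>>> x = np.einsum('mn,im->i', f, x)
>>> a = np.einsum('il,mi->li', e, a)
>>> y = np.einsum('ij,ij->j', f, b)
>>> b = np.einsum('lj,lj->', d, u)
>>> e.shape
(29, 3)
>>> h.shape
(37,)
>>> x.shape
(29,)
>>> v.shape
(37,)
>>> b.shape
()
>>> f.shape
(37, 3)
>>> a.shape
(3, 29)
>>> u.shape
(13, 3)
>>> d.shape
(13, 3)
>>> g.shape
(3, 37, 29)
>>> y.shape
(3,)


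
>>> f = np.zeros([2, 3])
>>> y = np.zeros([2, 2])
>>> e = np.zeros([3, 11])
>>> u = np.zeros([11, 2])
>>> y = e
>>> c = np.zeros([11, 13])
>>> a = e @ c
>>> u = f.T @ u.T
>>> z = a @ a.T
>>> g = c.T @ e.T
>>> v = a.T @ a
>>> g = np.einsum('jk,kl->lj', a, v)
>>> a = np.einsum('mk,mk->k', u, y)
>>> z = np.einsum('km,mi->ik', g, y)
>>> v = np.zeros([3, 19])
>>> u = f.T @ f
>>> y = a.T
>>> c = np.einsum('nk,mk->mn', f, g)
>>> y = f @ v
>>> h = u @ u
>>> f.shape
(2, 3)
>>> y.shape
(2, 19)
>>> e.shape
(3, 11)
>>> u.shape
(3, 3)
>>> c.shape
(13, 2)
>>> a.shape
(11,)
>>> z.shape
(11, 13)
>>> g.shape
(13, 3)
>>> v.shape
(3, 19)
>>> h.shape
(3, 3)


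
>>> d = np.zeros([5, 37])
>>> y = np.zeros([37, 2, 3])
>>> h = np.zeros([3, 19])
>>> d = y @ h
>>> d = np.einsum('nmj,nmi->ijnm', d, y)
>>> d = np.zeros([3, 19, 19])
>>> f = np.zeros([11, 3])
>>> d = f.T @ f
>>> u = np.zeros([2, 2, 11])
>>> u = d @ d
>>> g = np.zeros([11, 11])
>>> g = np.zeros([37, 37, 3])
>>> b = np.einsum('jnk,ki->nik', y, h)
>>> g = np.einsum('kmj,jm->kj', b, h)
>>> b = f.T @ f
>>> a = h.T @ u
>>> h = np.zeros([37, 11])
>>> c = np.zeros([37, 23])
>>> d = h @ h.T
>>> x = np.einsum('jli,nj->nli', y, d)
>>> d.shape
(37, 37)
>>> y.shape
(37, 2, 3)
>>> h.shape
(37, 11)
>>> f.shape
(11, 3)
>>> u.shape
(3, 3)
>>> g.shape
(2, 3)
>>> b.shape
(3, 3)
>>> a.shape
(19, 3)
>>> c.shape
(37, 23)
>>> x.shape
(37, 2, 3)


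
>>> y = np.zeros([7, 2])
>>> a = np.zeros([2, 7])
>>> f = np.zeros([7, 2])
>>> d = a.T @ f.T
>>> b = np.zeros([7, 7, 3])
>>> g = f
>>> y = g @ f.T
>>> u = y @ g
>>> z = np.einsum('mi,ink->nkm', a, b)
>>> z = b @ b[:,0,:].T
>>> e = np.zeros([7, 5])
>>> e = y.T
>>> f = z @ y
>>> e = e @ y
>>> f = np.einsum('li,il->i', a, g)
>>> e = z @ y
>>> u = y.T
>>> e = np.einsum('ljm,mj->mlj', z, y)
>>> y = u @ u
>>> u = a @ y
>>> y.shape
(7, 7)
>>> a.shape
(2, 7)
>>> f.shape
(7,)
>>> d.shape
(7, 7)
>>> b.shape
(7, 7, 3)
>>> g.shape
(7, 2)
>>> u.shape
(2, 7)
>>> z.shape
(7, 7, 7)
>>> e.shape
(7, 7, 7)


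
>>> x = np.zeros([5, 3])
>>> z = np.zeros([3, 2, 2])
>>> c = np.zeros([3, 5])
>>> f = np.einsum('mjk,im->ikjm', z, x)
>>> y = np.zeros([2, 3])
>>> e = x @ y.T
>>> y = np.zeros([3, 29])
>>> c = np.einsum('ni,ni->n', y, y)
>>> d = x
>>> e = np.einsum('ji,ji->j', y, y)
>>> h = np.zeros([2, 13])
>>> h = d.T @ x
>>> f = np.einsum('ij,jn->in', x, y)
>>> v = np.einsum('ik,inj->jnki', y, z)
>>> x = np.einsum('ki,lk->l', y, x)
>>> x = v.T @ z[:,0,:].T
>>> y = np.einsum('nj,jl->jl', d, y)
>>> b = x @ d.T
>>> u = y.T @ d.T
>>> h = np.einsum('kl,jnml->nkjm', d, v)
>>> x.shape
(3, 29, 2, 3)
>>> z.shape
(3, 2, 2)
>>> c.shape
(3,)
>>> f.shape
(5, 29)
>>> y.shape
(3, 29)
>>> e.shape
(3,)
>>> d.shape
(5, 3)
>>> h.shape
(2, 5, 2, 29)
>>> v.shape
(2, 2, 29, 3)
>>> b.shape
(3, 29, 2, 5)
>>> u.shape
(29, 5)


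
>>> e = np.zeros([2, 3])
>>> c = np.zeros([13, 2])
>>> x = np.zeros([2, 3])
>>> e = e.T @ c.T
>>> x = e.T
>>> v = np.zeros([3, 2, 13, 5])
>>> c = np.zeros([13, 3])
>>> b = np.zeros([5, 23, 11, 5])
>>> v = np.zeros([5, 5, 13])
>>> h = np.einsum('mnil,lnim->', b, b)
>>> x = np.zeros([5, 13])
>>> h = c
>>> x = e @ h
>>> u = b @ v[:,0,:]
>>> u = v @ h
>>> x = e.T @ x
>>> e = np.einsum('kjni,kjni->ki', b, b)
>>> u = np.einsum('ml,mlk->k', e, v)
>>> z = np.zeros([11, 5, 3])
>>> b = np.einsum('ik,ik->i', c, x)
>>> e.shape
(5, 5)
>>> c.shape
(13, 3)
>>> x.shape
(13, 3)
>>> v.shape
(5, 5, 13)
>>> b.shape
(13,)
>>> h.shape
(13, 3)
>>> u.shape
(13,)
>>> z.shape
(11, 5, 3)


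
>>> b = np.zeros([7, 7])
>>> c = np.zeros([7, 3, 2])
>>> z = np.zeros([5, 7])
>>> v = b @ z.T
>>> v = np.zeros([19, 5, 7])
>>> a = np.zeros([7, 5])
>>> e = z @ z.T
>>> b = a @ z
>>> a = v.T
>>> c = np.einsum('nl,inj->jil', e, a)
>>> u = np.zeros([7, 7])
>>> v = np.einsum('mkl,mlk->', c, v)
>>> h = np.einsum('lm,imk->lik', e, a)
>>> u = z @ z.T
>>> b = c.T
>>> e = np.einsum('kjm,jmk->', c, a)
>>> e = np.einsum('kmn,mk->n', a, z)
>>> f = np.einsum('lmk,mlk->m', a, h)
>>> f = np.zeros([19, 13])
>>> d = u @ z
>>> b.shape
(5, 7, 19)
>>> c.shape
(19, 7, 5)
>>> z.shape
(5, 7)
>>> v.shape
()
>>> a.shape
(7, 5, 19)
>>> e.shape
(19,)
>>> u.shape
(5, 5)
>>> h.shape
(5, 7, 19)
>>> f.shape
(19, 13)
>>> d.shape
(5, 7)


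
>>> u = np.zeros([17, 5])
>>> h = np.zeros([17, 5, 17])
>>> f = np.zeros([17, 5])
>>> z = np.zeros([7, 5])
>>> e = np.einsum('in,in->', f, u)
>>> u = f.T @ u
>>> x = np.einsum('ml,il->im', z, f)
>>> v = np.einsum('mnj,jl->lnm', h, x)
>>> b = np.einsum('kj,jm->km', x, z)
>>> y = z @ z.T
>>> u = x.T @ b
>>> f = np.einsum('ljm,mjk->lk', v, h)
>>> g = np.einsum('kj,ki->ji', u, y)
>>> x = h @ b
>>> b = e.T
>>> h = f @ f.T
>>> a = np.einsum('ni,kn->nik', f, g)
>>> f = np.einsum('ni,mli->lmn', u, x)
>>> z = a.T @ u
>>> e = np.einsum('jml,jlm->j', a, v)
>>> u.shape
(7, 5)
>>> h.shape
(7, 7)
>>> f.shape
(5, 17, 7)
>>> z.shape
(5, 17, 5)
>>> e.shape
(7,)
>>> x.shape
(17, 5, 5)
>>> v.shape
(7, 5, 17)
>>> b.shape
()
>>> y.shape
(7, 7)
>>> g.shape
(5, 7)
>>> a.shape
(7, 17, 5)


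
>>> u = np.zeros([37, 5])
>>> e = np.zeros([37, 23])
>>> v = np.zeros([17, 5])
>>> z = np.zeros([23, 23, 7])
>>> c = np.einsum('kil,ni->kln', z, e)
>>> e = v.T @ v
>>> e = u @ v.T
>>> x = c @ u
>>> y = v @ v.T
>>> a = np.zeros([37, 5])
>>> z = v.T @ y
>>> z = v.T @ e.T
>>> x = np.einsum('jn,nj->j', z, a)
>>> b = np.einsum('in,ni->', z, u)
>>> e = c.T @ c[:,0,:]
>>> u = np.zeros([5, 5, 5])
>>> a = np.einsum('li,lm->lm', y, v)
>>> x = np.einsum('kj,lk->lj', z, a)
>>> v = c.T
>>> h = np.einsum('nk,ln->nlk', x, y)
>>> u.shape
(5, 5, 5)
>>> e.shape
(37, 7, 37)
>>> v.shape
(37, 7, 23)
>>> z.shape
(5, 37)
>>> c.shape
(23, 7, 37)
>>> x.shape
(17, 37)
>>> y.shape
(17, 17)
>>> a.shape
(17, 5)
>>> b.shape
()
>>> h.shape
(17, 17, 37)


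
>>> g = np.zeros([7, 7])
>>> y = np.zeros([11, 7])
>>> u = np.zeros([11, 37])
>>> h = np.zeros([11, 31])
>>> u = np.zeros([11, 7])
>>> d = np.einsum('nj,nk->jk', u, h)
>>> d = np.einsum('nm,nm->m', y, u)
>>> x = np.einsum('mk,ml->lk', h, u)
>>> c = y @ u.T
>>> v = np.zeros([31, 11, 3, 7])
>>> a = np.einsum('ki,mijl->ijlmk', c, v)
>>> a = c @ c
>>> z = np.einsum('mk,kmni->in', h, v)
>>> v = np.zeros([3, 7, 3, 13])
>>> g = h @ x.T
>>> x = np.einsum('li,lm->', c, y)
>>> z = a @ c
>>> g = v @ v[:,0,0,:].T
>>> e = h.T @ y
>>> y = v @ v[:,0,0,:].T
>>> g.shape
(3, 7, 3, 3)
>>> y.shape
(3, 7, 3, 3)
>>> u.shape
(11, 7)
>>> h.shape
(11, 31)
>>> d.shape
(7,)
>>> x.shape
()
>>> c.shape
(11, 11)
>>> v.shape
(3, 7, 3, 13)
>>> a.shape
(11, 11)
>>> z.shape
(11, 11)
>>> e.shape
(31, 7)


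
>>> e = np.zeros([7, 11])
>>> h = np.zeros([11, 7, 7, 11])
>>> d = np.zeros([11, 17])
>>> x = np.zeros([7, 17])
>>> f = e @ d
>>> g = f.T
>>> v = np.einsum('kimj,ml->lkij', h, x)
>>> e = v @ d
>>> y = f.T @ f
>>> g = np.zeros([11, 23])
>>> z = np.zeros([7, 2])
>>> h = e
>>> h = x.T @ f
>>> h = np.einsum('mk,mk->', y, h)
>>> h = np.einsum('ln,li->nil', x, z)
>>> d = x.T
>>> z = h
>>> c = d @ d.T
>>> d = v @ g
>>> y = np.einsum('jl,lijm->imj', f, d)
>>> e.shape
(17, 11, 7, 17)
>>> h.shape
(17, 2, 7)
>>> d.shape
(17, 11, 7, 23)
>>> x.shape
(7, 17)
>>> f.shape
(7, 17)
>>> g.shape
(11, 23)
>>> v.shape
(17, 11, 7, 11)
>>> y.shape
(11, 23, 7)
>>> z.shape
(17, 2, 7)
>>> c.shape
(17, 17)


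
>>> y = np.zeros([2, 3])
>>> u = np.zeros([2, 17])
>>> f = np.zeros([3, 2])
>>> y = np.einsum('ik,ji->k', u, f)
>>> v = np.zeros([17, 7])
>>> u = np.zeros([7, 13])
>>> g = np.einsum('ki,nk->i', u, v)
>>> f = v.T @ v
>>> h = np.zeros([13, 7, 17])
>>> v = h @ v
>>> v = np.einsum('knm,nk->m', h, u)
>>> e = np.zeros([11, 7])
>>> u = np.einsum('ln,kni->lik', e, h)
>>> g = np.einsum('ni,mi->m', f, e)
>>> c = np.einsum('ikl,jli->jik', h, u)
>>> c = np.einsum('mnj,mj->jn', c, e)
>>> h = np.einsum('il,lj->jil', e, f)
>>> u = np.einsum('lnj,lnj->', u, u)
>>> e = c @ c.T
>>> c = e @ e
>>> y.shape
(17,)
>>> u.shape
()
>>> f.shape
(7, 7)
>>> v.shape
(17,)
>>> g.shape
(11,)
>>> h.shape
(7, 11, 7)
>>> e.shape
(7, 7)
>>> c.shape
(7, 7)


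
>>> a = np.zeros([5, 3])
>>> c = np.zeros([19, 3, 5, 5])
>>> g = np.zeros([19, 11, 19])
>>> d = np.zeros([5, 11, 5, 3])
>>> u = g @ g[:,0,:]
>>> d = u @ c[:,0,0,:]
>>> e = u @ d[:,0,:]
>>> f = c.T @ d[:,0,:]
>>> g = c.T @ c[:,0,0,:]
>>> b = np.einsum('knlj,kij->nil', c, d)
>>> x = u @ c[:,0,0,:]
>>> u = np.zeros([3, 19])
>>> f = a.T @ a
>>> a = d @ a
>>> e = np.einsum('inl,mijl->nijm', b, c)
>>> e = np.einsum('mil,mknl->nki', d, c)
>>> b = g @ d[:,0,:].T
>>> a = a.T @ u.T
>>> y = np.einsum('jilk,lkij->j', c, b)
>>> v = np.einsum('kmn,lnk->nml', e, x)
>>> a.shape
(3, 11, 3)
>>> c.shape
(19, 3, 5, 5)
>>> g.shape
(5, 5, 3, 5)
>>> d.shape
(19, 11, 5)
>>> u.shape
(3, 19)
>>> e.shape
(5, 3, 11)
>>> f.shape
(3, 3)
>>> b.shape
(5, 5, 3, 19)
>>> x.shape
(19, 11, 5)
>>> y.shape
(19,)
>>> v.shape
(11, 3, 19)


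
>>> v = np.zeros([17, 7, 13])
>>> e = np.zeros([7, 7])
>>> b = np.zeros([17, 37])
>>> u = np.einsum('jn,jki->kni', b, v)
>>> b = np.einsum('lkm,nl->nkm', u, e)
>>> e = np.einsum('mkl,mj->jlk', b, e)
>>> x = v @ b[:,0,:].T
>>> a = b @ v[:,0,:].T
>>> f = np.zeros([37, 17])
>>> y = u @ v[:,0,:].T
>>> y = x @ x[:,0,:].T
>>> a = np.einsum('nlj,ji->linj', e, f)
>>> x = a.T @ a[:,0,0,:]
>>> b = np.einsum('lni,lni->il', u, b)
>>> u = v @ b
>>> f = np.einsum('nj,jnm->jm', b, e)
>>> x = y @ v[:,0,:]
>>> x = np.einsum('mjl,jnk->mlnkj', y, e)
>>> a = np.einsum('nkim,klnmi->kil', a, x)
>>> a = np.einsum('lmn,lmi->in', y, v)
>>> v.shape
(17, 7, 13)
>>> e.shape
(7, 13, 37)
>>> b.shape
(13, 7)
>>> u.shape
(17, 7, 7)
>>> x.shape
(17, 17, 13, 37, 7)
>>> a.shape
(13, 17)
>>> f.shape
(7, 37)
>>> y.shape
(17, 7, 17)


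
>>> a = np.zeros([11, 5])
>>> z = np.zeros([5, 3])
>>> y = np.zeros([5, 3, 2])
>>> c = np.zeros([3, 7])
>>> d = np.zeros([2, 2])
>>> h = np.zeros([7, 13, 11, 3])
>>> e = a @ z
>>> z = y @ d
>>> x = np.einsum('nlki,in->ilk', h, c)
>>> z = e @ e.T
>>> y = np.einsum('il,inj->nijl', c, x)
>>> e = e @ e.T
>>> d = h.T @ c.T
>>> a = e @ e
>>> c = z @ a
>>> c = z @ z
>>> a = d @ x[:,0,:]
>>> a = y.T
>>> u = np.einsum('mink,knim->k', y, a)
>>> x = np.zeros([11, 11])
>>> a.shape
(7, 11, 3, 13)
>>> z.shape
(11, 11)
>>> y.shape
(13, 3, 11, 7)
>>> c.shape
(11, 11)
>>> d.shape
(3, 11, 13, 3)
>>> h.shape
(7, 13, 11, 3)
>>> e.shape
(11, 11)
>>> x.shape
(11, 11)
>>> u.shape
(7,)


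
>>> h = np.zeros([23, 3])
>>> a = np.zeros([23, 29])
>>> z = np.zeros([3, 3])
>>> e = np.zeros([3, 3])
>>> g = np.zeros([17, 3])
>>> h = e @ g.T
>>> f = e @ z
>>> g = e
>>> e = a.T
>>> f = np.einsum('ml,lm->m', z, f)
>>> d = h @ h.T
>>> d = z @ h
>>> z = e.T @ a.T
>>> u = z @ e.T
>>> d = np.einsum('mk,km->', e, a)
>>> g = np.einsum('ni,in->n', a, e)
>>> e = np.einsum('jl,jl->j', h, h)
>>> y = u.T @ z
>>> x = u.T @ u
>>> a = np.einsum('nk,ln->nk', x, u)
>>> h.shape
(3, 17)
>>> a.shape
(29, 29)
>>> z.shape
(23, 23)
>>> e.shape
(3,)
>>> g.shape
(23,)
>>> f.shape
(3,)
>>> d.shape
()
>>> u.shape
(23, 29)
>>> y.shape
(29, 23)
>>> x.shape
(29, 29)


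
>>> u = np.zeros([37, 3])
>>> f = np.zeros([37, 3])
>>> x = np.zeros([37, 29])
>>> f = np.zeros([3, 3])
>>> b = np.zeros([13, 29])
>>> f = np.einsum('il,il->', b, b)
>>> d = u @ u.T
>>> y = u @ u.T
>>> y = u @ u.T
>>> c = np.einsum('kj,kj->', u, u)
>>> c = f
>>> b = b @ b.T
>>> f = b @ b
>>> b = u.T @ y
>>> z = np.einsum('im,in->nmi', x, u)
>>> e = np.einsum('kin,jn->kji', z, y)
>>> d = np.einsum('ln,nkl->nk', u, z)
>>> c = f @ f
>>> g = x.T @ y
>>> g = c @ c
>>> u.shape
(37, 3)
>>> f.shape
(13, 13)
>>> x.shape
(37, 29)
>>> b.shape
(3, 37)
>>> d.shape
(3, 29)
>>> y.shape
(37, 37)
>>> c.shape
(13, 13)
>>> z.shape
(3, 29, 37)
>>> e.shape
(3, 37, 29)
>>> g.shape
(13, 13)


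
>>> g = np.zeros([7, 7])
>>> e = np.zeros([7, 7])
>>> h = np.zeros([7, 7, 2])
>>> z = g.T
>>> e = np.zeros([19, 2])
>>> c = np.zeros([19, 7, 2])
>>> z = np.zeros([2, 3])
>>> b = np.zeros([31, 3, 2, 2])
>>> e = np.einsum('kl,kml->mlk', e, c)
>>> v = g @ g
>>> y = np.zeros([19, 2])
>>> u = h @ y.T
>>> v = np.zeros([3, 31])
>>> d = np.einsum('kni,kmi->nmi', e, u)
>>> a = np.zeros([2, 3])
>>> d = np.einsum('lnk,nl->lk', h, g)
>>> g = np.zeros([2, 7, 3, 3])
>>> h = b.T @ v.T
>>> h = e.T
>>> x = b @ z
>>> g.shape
(2, 7, 3, 3)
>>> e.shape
(7, 2, 19)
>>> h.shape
(19, 2, 7)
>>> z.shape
(2, 3)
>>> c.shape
(19, 7, 2)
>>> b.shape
(31, 3, 2, 2)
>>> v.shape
(3, 31)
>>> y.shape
(19, 2)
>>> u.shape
(7, 7, 19)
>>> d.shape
(7, 2)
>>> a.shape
(2, 3)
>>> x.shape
(31, 3, 2, 3)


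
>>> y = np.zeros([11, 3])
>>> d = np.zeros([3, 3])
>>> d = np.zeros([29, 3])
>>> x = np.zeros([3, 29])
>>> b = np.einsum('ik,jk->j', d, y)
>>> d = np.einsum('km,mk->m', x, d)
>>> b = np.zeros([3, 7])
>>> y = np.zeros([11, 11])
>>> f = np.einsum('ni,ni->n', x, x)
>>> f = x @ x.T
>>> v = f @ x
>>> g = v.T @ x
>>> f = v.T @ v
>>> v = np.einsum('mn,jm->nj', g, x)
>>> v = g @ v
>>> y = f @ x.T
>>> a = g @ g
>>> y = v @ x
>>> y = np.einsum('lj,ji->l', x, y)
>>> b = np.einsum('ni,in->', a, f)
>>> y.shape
(3,)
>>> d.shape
(29,)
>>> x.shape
(3, 29)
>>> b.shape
()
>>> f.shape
(29, 29)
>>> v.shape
(29, 3)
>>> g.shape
(29, 29)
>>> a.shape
(29, 29)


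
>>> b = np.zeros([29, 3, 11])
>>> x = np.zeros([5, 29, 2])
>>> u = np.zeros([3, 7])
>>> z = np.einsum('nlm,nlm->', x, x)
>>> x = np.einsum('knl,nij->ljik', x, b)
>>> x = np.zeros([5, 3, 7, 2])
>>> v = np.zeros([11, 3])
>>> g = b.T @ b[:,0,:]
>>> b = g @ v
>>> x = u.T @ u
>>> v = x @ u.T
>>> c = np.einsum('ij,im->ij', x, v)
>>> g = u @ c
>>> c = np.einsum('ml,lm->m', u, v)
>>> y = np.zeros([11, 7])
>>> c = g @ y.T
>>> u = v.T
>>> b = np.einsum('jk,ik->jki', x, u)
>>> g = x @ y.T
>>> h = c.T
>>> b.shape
(7, 7, 3)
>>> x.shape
(7, 7)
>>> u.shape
(3, 7)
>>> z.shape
()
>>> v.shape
(7, 3)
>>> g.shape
(7, 11)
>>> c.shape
(3, 11)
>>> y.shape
(11, 7)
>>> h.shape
(11, 3)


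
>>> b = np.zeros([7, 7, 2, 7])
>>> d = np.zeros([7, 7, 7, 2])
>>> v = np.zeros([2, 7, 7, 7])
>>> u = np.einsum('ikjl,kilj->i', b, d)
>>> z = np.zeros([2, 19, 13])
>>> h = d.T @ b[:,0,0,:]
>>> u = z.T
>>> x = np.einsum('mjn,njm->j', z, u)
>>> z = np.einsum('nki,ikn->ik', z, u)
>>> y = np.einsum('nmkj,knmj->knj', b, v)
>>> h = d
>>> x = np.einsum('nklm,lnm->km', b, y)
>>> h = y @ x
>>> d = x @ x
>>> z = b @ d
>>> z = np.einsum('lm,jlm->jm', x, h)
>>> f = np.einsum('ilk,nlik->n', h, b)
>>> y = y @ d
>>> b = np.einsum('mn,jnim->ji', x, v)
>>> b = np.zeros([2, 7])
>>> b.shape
(2, 7)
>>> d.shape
(7, 7)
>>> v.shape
(2, 7, 7, 7)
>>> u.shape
(13, 19, 2)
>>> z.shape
(2, 7)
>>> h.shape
(2, 7, 7)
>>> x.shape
(7, 7)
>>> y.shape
(2, 7, 7)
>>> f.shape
(7,)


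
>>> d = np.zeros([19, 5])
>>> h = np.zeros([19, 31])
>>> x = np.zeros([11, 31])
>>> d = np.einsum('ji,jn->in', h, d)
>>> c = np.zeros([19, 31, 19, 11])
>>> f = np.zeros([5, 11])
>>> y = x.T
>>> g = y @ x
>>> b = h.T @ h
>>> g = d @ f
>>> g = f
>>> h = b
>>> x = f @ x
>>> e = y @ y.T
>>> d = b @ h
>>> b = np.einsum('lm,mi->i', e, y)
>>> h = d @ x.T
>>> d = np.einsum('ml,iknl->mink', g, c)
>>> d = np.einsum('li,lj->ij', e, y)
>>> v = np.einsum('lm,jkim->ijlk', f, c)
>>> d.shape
(31, 11)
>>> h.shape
(31, 5)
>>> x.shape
(5, 31)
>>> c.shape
(19, 31, 19, 11)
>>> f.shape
(5, 11)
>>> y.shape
(31, 11)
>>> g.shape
(5, 11)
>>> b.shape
(11,)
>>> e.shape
(31, 31)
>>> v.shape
(19, 19, 5, 31)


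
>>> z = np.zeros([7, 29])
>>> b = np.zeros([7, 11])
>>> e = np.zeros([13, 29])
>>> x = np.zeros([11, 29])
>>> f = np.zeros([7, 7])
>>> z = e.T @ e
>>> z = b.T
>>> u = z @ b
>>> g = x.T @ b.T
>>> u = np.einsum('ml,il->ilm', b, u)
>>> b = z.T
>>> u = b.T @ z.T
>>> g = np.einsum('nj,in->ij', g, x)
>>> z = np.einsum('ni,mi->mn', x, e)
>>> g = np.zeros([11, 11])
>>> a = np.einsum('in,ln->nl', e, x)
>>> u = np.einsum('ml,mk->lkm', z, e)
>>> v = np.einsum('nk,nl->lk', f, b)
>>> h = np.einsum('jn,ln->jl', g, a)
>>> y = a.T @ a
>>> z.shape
(13, 11)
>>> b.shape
(7, 11)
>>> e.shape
(13, 29)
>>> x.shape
(11, 29)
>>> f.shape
(7, 7)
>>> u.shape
(11, 29, 13)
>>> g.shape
(11, 11)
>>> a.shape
(29, 11)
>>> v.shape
(11, 7)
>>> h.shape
(11, 29)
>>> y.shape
(11, 11)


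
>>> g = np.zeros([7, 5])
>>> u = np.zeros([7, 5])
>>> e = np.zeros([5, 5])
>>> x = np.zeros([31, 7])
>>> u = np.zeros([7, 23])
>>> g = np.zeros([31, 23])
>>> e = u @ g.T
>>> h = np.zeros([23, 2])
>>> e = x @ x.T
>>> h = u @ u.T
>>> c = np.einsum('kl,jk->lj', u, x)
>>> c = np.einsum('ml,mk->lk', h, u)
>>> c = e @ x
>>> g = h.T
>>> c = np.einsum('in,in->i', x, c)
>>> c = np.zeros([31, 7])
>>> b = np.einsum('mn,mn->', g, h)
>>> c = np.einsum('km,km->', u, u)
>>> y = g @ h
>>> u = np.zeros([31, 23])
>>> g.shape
(7, 7)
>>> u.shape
(31, 23)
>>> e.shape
(31, 31)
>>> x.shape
(31, 7)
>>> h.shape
(7, 7)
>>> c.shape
()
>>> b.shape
()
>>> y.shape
(7, 7)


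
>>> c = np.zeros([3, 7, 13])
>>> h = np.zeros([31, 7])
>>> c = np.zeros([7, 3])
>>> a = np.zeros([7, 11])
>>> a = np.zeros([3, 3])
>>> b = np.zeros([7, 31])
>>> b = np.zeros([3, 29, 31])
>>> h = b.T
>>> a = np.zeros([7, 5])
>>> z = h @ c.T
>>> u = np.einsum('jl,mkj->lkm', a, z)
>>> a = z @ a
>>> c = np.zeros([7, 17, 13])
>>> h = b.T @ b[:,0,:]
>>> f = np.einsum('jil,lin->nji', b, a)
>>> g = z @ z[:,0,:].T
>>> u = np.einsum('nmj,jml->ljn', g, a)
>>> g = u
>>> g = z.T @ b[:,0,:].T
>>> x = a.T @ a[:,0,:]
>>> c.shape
(7, 17, 13)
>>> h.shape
(31, 29, 31)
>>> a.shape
(31, 29, 5)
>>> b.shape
(3, 29, 31)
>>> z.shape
(31, 29, 7)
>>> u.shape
(5, 31, 31)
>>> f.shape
(5, 3, 29)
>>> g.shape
(7, 29, 3)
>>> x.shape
(5, 29, 5)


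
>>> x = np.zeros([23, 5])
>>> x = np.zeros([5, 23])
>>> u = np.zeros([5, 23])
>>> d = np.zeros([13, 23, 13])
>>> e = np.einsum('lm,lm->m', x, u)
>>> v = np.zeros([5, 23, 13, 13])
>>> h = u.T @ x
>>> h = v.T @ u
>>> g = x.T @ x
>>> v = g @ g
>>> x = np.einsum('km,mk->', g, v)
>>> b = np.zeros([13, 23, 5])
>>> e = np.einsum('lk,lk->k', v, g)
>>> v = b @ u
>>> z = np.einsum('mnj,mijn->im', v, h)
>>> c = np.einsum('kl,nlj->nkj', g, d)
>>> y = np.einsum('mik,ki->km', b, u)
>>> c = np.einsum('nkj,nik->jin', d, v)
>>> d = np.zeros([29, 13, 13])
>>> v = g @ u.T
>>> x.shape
()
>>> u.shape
(5, 23)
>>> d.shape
(29, 13, 13)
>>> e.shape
(23,)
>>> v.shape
(23, 5)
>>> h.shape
(13, 13, 23, 23)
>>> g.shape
(23, 23)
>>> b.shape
(13, 23, 5)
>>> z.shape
(13, 13)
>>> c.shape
(13, 23, 13)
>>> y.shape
(5, 13)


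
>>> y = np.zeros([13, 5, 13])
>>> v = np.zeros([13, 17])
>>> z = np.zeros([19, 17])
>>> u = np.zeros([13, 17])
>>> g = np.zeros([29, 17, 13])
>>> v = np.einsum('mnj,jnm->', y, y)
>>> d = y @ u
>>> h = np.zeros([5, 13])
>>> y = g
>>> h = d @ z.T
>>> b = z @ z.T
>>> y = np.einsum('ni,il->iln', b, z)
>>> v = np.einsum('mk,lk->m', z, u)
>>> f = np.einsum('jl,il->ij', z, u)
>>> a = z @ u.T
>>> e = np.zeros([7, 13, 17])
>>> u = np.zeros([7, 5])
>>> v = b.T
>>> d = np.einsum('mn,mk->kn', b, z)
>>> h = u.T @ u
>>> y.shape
(19, 17, 19)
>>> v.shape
(19, 19)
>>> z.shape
(19, 17)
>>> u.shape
(7, 5)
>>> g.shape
(29, 17, 13)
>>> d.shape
(17, 19)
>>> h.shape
(5, 5)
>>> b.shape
(19, 19)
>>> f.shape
(13, 19)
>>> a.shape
(19, 13)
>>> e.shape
(7, 13, 17)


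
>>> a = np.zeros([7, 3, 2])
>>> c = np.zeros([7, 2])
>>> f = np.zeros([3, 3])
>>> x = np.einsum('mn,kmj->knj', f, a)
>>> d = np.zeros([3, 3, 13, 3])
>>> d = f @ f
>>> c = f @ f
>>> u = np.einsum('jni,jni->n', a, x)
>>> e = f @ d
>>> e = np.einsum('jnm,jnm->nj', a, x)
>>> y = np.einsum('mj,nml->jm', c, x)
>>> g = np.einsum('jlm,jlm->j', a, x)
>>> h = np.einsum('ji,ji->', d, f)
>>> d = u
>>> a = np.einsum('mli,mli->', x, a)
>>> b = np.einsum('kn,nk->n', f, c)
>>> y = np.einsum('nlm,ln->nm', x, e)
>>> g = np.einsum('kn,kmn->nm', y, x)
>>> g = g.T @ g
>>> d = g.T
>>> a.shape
()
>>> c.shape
(3, 3)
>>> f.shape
(3, 3)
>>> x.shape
(7, 3, 2)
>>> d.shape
(3, 3)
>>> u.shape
(3,)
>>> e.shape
(3, 7)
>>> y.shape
(7, 2)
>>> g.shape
(3, 3)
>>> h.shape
()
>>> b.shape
(3,)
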